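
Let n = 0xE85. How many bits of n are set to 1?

6

0xE85 = 111010000101
Count the 1s: 1 + 1 + 1 + 1 + 1 + 1 = 6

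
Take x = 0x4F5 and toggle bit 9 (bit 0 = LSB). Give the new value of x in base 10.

1781

x = 10011110101
bit 9 is currently 0; toggle it via x ^ (1 << 9) = x ^ 512
→ 11011110101 = 1781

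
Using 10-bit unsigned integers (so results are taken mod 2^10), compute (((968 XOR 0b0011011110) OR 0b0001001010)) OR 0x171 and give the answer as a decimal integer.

895

968 = 1111001000
0b0011011110 = 0011011110
→ XOR → 1100010110 = 790
0b0001001010 = 0001001010
→ OR → 1101011110 = 862
0x171 = 0101110001
→ OR → 1101111111 = 895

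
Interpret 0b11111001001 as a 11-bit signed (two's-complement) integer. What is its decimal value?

pattern = 11111001001 (MSB is 1 ⇒ negative)
Invert: 00000110110, add 1 → 00000110111 = 55, so the value is -55.
(Equivalently: 1993 - 2^11 = 1993 - 2048 = -55.)

-55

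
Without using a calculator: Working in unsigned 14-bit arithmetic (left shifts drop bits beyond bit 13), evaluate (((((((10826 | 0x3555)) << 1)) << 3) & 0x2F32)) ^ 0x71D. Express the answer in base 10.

8749

10826 = 10101001001010
0x3555 = 11010101010101
→ | → 11111101011111 = 16223
→ << 1 (mod 2^14) → 11111010111110 = 16062
→ << 3 (mod 2^14) → 11010111110000 = 13808
0x2F32 = 10111100110010
→ & → 10010100110000 = 9520
0x71D = 00011100011101
→ ^ → 10001000101101 = 8749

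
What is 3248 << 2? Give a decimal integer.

12992

3248 = 00110010110000
shift left by 2 → 11001011000000 = 12992
(equivalently, 3248 × 2^2 = 3248 × 4)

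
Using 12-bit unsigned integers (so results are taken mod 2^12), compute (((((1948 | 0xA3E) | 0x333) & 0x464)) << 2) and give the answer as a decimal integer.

1948 = 011110011100
0xA3E = 101000111110
→ | → 111110111110 = 4030
0x333 = 001100110011
→ | → 111110111111 = 4031
0x464 = 010001100100
→ & → 010000100100 = 1060
→ << 2 (mod 2^12) → 000010010000 = 144

144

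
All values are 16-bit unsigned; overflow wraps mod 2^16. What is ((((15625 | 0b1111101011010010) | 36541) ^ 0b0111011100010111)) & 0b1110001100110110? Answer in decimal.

32800

15625 = 0011110100001001
0b1111101011010010 = 1111101011010010
→ | → 1111111111011011 = 65499
36541 = 1000111010111101
→ | → 1111111111111111 = 65535
0b0111011100010111 = 0111011100010111
→ ^ → 1000100011101000 = 35048
0b1110001100110110 = 1110001100110110
→ & → 1000000000100000 = 32800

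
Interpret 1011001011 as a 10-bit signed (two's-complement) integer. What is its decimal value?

pattern = 1011001011 (MSB is 1 ⇒ negative)
Invert: 0100110100, add 1 → 0100110101 = 309, so the value is -309.
(Equivalently: 715 - 2^10 = 715 - 1024 = -309.)

-309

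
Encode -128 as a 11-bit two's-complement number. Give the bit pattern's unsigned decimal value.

128 in 11 bits: 00010000000
Invert: 11101111111
Add 1:  11110000000 = 1920
(Check: 2^11 - 128 = 2048 - 128 = 1920.)

1920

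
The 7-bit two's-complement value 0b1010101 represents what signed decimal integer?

-43

pattern = 1010101 (MSB is 1 ⇒ negative)
Invert: 0101010, add 1 → 0101011 = 43, so the value is -43.
(Equivalently: 85 - 2^7 = 85 - 128 = -43.)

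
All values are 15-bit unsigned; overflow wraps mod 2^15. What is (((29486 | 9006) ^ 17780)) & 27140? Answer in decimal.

8704

29486 = 111001100101110
9006 = 010001100101110
→ | → 111001100101110 = 29486
17780 = 100010101110100
→ ^ → 011011001011010 = 13914
27140 = 110101000000100
→ & → 010001000000000 = 8704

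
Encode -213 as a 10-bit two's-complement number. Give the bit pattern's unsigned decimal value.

811

213 in 10 bits: 0011010101
Invert: 1100101010
Add 1:  1100101011 = 811
(Check: 2^10 - 213 = 1024 - 213 = 811.)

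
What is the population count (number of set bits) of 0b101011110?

6

n = 101011110
Count the 1s: 1 + 1 + 1 + 1 + 1 + 1 = 6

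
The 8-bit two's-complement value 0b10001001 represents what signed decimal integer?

pattern = 10001001 (MSB is 1 ⇒ negative)
Invert: 01110110, add 1 → 01110111 = 119, so the value is -119.
(Equivalently: 137 - 2^8 = 137 - 256 = -119.)

-119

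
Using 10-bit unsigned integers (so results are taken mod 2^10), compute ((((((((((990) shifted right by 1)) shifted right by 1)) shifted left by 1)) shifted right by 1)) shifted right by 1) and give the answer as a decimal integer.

123

990 = 1111011110
→ shifted right by 1 → 0111101111 = 495
→ shifted right by 1 → 0011110111 = 247
→ shifted left by 1 (mod 2^10) → 0111101110 = 494
→ shifted right by 1 → 0011110111 = 247
→ shifted right by 1 → 0001111011 = 123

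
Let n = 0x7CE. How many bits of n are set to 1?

8

0x7CE = 11111001110
Count the 1s: 1 + 1 + 1 + 1 + 1 + 1 + 1 + 1 = 8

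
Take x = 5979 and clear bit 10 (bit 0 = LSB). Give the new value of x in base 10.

4955

x = 01011101011011
bit 10 is currently 1; clear it via x & ~(1 << 10) = x & ~1024
→ 01001101011011 = 4955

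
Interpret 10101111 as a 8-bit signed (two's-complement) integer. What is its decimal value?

pattern = 10101111 (MSB is 1 ⇒ negative)
Invert: 01010000, add 1 → 01010001 = 81, so the value is -81.
(Equivalently: 175 - 2^8 = 175 - 256 = -81.)

-81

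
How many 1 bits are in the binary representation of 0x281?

3

0x281 = 1010000001
Count the 1s: 1 + 1 + 1 = 3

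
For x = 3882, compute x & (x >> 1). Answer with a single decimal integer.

1792

x = 111100101010 = 3882
x>>1 = 011110010101
AND  = 011100000000 = 1792
(x & (x >> 1) has a 1 wherever x has two consecutive 1 bits.)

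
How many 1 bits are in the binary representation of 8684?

7

8684 = 10000111101100
Count the 1s: 1 + 1 + 1 + 1 + 1 + 1 + 1 = 7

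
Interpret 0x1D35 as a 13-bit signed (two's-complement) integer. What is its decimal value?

pattern = 1110100110101 (MSB is 1 ⇒ negative)
Invert: 0001011001010, add 1 → 0001011001011 = 715, so the value is -715.
(Equivalently: 7477 - 2^13 = 7477 - 8192 = -715.)

-715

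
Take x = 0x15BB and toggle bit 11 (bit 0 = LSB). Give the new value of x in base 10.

7611

x = 1010110111011
bit 11 is currently 0; toggle it via x ^ (1 << 11) = x ^ 2048
→ 1110110111011 = 7611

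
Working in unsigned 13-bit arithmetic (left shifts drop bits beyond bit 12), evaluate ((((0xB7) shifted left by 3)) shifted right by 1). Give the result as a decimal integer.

0xB7 = 0000010110111
→ shifted left by 3 (mod 2^13) → 0010110111000 = 1464
→ shifted right by 1 → 0001011011100 = 732

732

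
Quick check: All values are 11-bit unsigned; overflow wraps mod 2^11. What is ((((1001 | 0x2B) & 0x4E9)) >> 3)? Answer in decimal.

29

1001 = 01111101001
0x2B = 00000101011
→ | → 01111101011 = 1003
0x4E9 = 10011101001
→ & → 00011101001 = 233
→ >> 3 → 00000011101 = 29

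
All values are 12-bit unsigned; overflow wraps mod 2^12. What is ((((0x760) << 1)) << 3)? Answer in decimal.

0x760 = 011101100000
→ << 1 (mod 2^12) → 111011000000 = 3776
→ << 3 (mod 2^12) → 011000000000 = 1536

1536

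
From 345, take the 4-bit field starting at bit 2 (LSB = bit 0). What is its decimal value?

v = 0101011001
Shift right by 2: 01010110
Mask low 4 bits: 0110 = 6

6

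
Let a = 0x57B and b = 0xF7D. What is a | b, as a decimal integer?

3967

0x57B = 010101111011
0xF7D = 111101111101
 OR → 111101111111 = 3967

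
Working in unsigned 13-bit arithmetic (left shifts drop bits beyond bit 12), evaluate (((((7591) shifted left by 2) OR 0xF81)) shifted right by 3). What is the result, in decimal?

7591 = 1110110100111
→ shifted left by 2 (mod 2^13) → 1011010011100 = 5788
0xF81 = 0111110000001
→ OR → 1111110011101 = 8093
→ shifted right by 3 → 0001111110011 = 1011

1011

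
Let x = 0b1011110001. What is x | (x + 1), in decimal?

755

x = 1011110001 = 753
x + 1 = 1011110010
OR    = 1011110011 = 755
(x | (x + 1) sets the lowest cleared bit.)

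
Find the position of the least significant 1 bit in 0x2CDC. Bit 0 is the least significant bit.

2

0x2CDC = 10110011011100
Trailing zeros: 2, so the lowest set bit is bit 2 (value 4).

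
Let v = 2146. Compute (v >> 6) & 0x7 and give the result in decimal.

1

v = 100001100010
Shift right by 6: 100001
Mask low 3 bits: 001 = 1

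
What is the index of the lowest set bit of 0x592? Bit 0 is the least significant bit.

1

0x592 = 10110010010
Trailing zeros: 1, so the lowest set bit is bit 1 (value 2).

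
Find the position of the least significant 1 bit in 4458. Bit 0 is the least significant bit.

4458 = 1000101101010
Trailing zeros: 1, so the lowest set bit is bit 1 (value 2).

1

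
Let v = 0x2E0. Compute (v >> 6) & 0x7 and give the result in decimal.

v = 1011100000
Shift right by 6: 1011
Mask low 3 bits: 011 = 3

3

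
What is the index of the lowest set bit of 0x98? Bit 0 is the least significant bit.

0x98 = 10011000
Trailing zeros: 3, so the lowest set bit is bit 3 (value 8).

3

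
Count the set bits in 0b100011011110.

n = 100011011110
Count the 1s: 1 + 1 + 1 + 1 + 1 + 1 + 1 = 7

7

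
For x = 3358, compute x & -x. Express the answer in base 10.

x = 110100011110 = 3358
-x (two's complement) = …001011100010
AND   = 000000000010 = 2
(x & -x isolates the lowest set bit of x.)

2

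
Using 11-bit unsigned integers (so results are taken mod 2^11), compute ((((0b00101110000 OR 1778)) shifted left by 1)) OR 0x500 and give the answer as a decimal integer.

0b00101110000 = 00101110000
1778 = 11011110010
→ OR → 11111110010 = 2034
→ shifted left by 1 (mod 2^11) → 11111100100 = 2020
0x500 = 10100000000
→ OR → 11111100100 = 2020

2020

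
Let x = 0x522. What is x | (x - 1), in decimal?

x = 10100100010 = 1314
x - 1 = 10100100001
OR    = 10100100011 = 1315
(x | (x - 1) sets all bits below the lowest set bit.)

1315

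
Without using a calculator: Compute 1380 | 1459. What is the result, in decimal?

1380 = 10101100100
1459 = 10110110011
 OR → 10111110111 = 1527

1527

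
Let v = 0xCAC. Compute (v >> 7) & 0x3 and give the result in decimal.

1

v = 110010101100
Shift right by 7: 11001
Mask low 2 bits: 01 = 1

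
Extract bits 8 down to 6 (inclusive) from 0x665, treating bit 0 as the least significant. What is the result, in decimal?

v = 011001100101
Shift right by 6: 011001
Mask low 3 bits: 001 = 1

1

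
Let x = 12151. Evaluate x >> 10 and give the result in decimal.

12151 = 10111101110111
shift right by 10 → 00000000001011 = 11
(equivalently, floor(12151 / 1024))

11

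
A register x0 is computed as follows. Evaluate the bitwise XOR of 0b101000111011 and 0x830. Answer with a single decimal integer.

523

a = 101000111011
0x830 = 100000110000
XOR → 001000001011 = 523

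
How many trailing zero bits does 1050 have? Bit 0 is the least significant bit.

1050 = 10000011010
Trailing zeros: 1, so the lowest set bit is bit 1 (value 2).

1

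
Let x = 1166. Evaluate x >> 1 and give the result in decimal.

1166 = 10010001110
shift right by 1 → 01001000111 = 583
(equivalently, floor(1166 / 2))

583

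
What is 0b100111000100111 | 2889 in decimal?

a = 100111000100111
2889 = 000101101001001
 OR → 100111101101111 = 20335

20335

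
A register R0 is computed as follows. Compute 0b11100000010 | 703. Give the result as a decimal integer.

1983

a = 11100000010
703 = 01010111111
 OR → 11110111111 = 1983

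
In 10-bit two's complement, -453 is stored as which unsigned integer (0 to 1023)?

571

453 in 10 bits: 0111000101
Invert: 1000111010
Add 1:  1000111011 = 571
(Check: 2^10 - 453 = 1024 - 453 = 571.)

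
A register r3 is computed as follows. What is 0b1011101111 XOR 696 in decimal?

87

a = 1011101111
696 = 1010111000
XOR → 0001010111 = 87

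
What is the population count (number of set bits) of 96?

2

96 = 1100000
Count the 1s: 1 + 1 = 2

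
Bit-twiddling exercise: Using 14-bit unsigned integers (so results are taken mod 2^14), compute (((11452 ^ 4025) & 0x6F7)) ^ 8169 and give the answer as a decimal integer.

7660

11452 = 10110010111100
4025 = 00111110111001
→ ^ → 10001100000101 = 8965
0x6F7 = 00011011110111
→ & → 00001000000101 = 517
8169 = 01111111101001
→ ^ → 01110111101100 = 7660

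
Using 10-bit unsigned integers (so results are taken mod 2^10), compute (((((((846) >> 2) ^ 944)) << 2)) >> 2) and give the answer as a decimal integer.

846 = 1101001110
→ >> 2 → 0011010011 = 211
944 = 1110110000
→ ^ → 1101100011 = 867
→ << 2 (mod 2^10) → 0110001100 = 396
→ >> 2 → 0001100011 = 99

99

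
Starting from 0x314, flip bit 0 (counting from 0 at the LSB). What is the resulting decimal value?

789

x = 001100010100
bit 0 is currently 0; toggle it via x ^ (1 << 0) = x ^ 1
→ 001100010101 = 789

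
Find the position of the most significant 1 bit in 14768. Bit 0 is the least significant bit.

14768 = 11100110110000
The topmost 1 is at position 13 (since 2^13 = 8192 ≤ 14768 < 16384).

13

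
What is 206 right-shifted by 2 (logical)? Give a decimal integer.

206 = 11001110
shift right by 2 → 00110011 = 51
(equivalently, floor(206 / 4))

51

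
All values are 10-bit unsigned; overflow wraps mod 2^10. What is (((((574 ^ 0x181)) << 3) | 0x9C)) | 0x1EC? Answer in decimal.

574 = 1000111110
0x181 = 0110000001
→ ^ → 1110111111 = 959
→ << 3 (mod 2^10) → 0111111000 = 504
0x9C = 0010011100
→ | → 0111111100 = 508
0x1EC = 0111101100
→ | → 0111111100 = 508

508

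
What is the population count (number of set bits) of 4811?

4811 = 1001011001011
Count the 1s: 1 + 1 + 1 + 1 + 1 + 1 + 1 = 7

7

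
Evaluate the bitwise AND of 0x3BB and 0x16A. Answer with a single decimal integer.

0x3BB = 1110111011
0x16A = 0101101010
AND → 0100101010 = 298

298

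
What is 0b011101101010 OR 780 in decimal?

a = 11101101010
780 = 01100001100
 OR → 11101101110 = 1902

1902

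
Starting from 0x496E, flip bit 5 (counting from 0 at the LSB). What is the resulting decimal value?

18766

x = 100100101101110
bit 5 is currently 1; toggle it via x ^ (1 << 5) = x ^ 32
→ 100100101001110 = 18766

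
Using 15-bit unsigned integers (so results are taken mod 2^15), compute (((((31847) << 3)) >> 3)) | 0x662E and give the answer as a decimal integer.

28271

31847 = 111110001100111
→ << 3 (mod 2^15) → 110001100111000 = 25400
→ >> 3 → 000110001100111 = 3175
0x662E = 110011000101110
→ | → 110111001101111 = 28271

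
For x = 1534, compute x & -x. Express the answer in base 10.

x = 10111111110 = 1534
-x (two's complement) = …01000000010
AND   = 00000000010 = 2
(x & -x isolates the lowest set bit of x.)

2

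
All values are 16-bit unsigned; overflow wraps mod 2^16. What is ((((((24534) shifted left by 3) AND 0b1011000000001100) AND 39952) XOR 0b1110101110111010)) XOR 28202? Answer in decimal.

5520

24534 = 0101111111010110
→ shifted left by 3 (mod 2^16) → 1111111010110000 = 65200
0b1011000000001100 = 1011000000001100
→ AND → 1011000000000000 = 45056
39952 = 1001110000010000
→ AND → 1001000000000000 = 36864
0b1110101110111010 = 1110101110111010
→ XOR → 0111101110111010 = 31674
28202 = 0110111000101010
→ XOR → 0001010110010000 = 5520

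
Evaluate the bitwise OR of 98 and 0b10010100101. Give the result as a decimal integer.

1255

98 = 00001100010
b = 10010100101
 OR → 10011100111 = 1255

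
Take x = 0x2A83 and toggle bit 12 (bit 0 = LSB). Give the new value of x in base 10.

x = 010101010000011
bit 12 is currently 0; toggle it via x ^ (1 << 12) = x ^ 4096
→ 011101010000011 = 14979

14979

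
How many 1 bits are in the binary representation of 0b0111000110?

5

n = 111000110
Count the 1s: 1 + 1 + 1 + 1 + 1 = 5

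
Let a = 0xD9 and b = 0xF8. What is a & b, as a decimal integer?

216

0xD9 = 11011001
0xF8 = 11111000
AND → 11011000 = 216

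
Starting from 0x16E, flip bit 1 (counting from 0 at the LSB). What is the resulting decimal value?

364

x = 000101101110
bit 1 is currently 1; toggle it via x ^ (1 << 1) = x ^ 2
→ 000101101100 = 364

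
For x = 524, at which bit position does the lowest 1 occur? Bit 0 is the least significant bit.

524 = 1000001100
Trailing zeros: 2, so the lowest set bit is bit 2 (value 4).

2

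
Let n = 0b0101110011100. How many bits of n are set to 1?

7

n = 101110011100
Count the 1s: 1 + 1 + 1 + 1 + 1 + 1 + 1 = 7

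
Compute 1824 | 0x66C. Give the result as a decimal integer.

1900

1824 = 11100100000
0x66C = 11001101100
 OR → 11101101100 = 1900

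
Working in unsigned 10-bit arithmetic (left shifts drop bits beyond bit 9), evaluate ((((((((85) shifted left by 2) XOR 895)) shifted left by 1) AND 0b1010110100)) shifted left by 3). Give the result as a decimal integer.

85 = 0001010101
→ shifted left by 2 (mod 2^10) → 0101010100 = 340
895 = 1101111111
→ XOR → 1000101011 = 555
→ shifted left by 1 (mod 2^10) → 0001010110 = 86
0b1010110100 = 1010110100
→ AND → 0000010100 = 20
→ shifted left by 3 (mod 2^10) → 0010100000 = 160

160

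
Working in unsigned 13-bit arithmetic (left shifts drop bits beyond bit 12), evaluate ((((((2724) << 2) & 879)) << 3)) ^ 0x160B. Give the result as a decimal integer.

1547

2724 = 0101010100100
→ << 2 (mod 2^13) → 0101010010000 = 2704
879 = 0001101101111
→ & → 0001000000000 = 512
→ << 3 (mod 2^13) → 1000000000000 = 4096
0x160B = 1011000001011
→ ^ → 0011000001011 = 1547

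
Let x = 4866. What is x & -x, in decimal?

2

x = 1001100000010 = 4866
-x (two's complement) = …0110011111110
AND   = 0000000000010 = 2
(x & -x isolates the lowest set bit of x.)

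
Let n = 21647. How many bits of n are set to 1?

8

21647 = 101010010001111
Count the 1s: 1 + 1 + 1 + 1 + 1 + 1 + 1 + 1 = 8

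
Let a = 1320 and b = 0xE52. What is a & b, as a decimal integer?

1320 = 010100101000
0xE52 = 111001010010
AND → 010000000000 = 1024

1024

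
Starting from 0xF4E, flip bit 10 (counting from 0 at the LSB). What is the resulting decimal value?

2894

x = 111101001110
bit 10 is currently 1; toggle it via x ^ (1 << 10) = x ^ 1024
→ 101101001110 = 2894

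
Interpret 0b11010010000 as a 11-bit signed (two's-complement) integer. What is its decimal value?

-368

pattern = 11010010000 (MSB is 1 ⇒ negative)
Invert: 00101101111, add 1 → 00101110000 = 368, so the value is -368.
(Equivalently: 1680 - 2^11 = 1680 - 2048 = -368.)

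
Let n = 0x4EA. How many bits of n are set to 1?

0x4EA = 10011101010
Count the 1s: 1 + 1 + 1 + 1 + 1 + 1 = 6

6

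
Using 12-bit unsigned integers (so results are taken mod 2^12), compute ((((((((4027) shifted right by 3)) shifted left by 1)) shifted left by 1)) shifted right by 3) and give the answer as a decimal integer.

251

4027 = 111110111011
→ shifted right by 3 → 000111110111 = 503
→ shifted left by 1 (mod 2^12) → 001111101110 = 1006
→ shifted left by 1 (mod 2^12) → 011111011100 = 2012
→ shifted right by 3 → 000011111011 = 251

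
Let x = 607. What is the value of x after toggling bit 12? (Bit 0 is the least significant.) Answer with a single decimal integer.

4703

x = 0001001011111
bit 12 is currently 0; toggle it via x ^ (1 << 12) = x ^ 4096
→ 1001001011111 = 4703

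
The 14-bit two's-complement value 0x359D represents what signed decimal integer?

pattern = 11010110011101 (MSB is 1 ⇒ negative)
Invert: 00101001100010, add 1 → 00101001100011 = 2659, so the value is -2659.
(Equivalently: 13725 - 2^14 = 13725 - 16384 = -2659.)

-2659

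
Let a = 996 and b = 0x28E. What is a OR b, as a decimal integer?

996 = 1111100100
0x28E = 1010001110
 OR → 1111101110 = 1006

1006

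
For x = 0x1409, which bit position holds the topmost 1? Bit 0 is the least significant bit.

0x1409 = 1010000001001
The topmost 1 is at position 12 (since 2^12 = 4096 ≤ 5129 < 8192).

12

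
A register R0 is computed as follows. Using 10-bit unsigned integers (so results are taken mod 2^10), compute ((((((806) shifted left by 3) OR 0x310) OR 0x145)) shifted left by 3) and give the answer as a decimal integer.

806 = 1100100110
→ shifted left by 3 (mod 2^10) → 0100110000 = 304
0x310 = 1100010000
→ OR → 1100110000 = 816
0x145 = 0101000101
→ OR → 1101110101 = 885
→ shifted left by 3 (mod 2^10) → 1110101000 = 936

936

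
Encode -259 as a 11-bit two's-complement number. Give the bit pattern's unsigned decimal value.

1789

259 in 11 bits: 00100000011
Invert: 11011111100
Add 1:  11011111101 = 1789
(Check: 2^11 - 259 = 2048 - 259 = 1789.)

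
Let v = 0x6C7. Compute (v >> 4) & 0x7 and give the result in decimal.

4

v = 11011000111
Shift right by 4: 1101100
Mask low 3 bits: 100 = 4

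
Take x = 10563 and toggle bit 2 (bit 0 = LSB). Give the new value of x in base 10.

x = 10100101000011
bit 2 is currently 0; toggle it via x ^ (1 << 2) = x ^ 4
→ 10100101000111 = 10567

10567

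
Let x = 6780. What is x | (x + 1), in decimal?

x = 1101001111100 = 6780
x + 1 = 1101001111101
OR    = 1101001111101 = 6781
(x | (x + 1) sets the lowest cleared bit.)

6781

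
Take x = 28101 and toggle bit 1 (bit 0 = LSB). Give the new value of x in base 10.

28103

x = 0110110111000101
bit 1 is currently 0; toggle it via x ^ (1 << 1) = x ^ 2
→ 0110110111000111 = 28103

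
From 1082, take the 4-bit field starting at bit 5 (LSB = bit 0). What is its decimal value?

v = 010000111010
Shift right by 5: 0100001
Mask low 4 bits: 0001 = 1

1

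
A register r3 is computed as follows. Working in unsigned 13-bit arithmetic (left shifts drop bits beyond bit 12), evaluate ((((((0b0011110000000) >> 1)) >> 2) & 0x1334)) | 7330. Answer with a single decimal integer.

0b0011110000000 = 0011110000000
→ >> 1 → 0001111000000 = 960
→ >> 2 → 0000011110000 = 240
0x1334 = 1001100110100
→ & → 0000000110000 = 48
7330 = 1110010100010
→ | → 1110010110010 = 7346

7346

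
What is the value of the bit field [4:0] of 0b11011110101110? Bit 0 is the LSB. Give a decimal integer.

v = 11011110101110
Shift right by 0: 11011110101110
Mask low 5 bits: 01110 = 14

14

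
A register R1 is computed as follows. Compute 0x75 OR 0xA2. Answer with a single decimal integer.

247

0x75 = 01110101
0xA2 = 10100010
 OR → 11110111 = 247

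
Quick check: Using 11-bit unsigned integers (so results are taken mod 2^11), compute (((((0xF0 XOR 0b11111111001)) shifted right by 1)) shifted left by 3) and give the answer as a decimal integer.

1056

0xF0 = 00011110000
0b11111111001 = 11111111001
→ XOR → 11100001001 = 1801
→ shifted right by 1 → 01110000100 = 900
→ shifted left by 3 (mod 2^11) → 10000100000 = 1056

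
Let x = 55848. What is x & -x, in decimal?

8

x = 1101101000101000 = 55848
-x (two's complement) = …0010010111011000
AND   = 0000000000001000 = 8
(x & -x isolates the lowest set bit of x.)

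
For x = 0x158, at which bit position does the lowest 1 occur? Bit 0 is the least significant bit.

3

0x158 = 101011000
Trailing zeros: 3, so the lowest set bit is bit 3 (value 8).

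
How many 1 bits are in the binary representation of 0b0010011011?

5

n = 10011011
Count the 1s: 1 + 1 + 1 + 1 + 1 = 5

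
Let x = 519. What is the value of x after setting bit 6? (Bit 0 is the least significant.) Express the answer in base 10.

583

x = 01000000111
bit 6 is currently 0; set it via x | (1 << 6) = x | 64
→ 01001000111 = 583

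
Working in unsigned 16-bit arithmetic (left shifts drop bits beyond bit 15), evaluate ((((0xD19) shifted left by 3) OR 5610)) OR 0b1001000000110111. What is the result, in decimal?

65023

0xD19 = 0000110100011001
→ shifted left by 3 (mod 2^16) → 0110100011001000 = 26824
5610 = 0001010111101010
→ OR → 0111110111101010 = 32234
0b1001000000110111 = 1001000000110111
→ OR → 1111110111111111 = 65023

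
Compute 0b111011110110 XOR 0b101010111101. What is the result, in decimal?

1099

a = 111011110110
b = 101010111101
XOR → 010001001011 = 1099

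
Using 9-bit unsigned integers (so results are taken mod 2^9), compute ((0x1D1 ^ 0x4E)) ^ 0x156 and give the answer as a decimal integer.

0x1D1 = 111010001
0x4E = 001001110
→ ^ → 110011111 = 415
0x156 = 101010110
→ ^ → 011001001 = 201

201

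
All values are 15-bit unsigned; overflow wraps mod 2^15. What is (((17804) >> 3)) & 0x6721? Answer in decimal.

17804 = 100010110001100
→ >> 3 → 000100010110001 = 2225
0x6721 = 110011100100001
→ & → 000000000100001 = 33

33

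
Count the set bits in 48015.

48015 = 1011101110001111
Count the 1s: 1 + 1 + 1 + 1 + 1 + 1 + 1 + 1 + 1 + 1 + 1 = 11

11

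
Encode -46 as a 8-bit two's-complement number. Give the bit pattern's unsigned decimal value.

210

46 in 8 bits: 00101110
Invert: 11010001
Add 1:  11010010 = 210
(Check: 2^8 - 46 = 256 - 46 = 210.)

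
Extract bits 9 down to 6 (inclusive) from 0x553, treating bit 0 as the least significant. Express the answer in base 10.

v = 010101010011
Shift right by 6: 010101
Mask low 4 bits: 0101 = 5

5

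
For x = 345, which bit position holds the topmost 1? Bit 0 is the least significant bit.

8

345 = 101011001
The topmost 1 is at position 8 (since 2^8 = 256 ≤ 345 < 512).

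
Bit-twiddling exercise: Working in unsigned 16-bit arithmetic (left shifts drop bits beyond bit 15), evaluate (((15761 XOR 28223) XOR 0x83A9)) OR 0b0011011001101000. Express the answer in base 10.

63087

15761 = 0011110110010001
28223 = 0110111000111111
→ XOR → 0101001110101110 = 21422
0x83A9 = 1000001110101001
→ XOR → 1101000000000111 = 53255
0b0011011001101000 = 0011011001101000
→ OR → 1111011001101111 = 63087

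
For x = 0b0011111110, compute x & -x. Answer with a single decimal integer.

2

x = 11111110 = 254
-x (two's complement) = …00000010
AND   = 00000010 = 2
(x & -x isolates the lowest set bit of x.)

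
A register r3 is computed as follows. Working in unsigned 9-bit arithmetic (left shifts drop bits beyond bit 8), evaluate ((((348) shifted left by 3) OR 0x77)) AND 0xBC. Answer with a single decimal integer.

180

348 = 101011100
→ shifted left by 3 (mod 2^9) → 011100000 = 224
0x77 = 001110111
→ OR → 011110111 = 247
0xBC = 010111100
→ AND → 010110100 = 180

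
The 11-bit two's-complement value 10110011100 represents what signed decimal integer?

-612

pattern = 10110011100 (MSB is 1 ⇒ negative)
Invert: 01001100011, add 1 → 01001100100 = 612, so the value is -612.
(Equivalently: 1436 - 2^11 = 1436 - 2048 = -612.)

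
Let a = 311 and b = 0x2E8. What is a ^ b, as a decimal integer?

311 = 0100110111
0x2E8 = 1011101000
XOR → 1111011111 = 991

991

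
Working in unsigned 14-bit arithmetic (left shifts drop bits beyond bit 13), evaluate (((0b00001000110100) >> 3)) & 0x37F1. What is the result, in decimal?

64

0b00001000110100 = 00001000110100
→ >> 3 → 00000001000110 = 70
0x37F1 = 11011111110001
→ & → 00000001000000 = 64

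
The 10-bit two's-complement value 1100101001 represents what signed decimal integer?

pattern = 1100101001 (MSB is 1 ⇒ negative)
Invert: 0011010110, add 1 → 0011010111 = 215, so the value is -215.
(Equivalently: 809 - 2^10 = 809 - 1024 = -215.)

-215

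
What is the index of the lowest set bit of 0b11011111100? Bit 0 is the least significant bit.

2

0b11011111100 = 11011111100
Trailing zeros: 2, so the lowest set bit is bit 2 (value 4).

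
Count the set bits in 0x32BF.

0x32BF = 11001010111111
Count the 1s: 1 + 1 + 1 + 1 + 1 + 1 + 1 + 1 + 1 + 1 = 10

10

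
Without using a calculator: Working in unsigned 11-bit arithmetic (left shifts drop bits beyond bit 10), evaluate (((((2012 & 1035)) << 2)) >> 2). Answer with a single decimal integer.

8

2012 = 11111011100
1035 = 10000001011
→ & → 10000001000 = 1032
→ << 2 (mod 2^11) → 00000100000 = 32
→ >> 2 → 00000001000 = 8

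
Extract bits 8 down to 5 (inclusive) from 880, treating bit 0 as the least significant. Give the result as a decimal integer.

v = 1101110000
Shift right by 5: 11011
Mask low 4 bits: 1011 = 11

11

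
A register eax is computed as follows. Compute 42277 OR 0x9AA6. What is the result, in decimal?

42277 = 1010010100100101
0x9AA6 = 1001101010100110
 OR → 1011111110100111 = 49063

49063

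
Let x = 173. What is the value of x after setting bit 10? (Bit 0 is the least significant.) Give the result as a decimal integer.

1197

x = 000010101101
bit 10 is currently 0; set it via x | (1 << 10) = x | 1024
→ 010010101101 = 1197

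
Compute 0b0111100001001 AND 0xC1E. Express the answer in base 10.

a = 111100001001
0xC1E = 110000011110
AND → 110000001000 = 3080

3080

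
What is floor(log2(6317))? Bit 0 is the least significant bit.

12

6317 = 1100010101101
The topmost 1 is at position 12 (since 2^12 = 4096 ≤ 6317 < 8192).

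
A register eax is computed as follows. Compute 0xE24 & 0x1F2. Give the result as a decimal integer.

32

0xE24 = 111000100100
0x1F2 = 000111110010
AND → 000000100000 = 32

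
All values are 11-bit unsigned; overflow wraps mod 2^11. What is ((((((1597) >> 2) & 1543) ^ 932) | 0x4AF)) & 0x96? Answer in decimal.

1597 = 11000111101
→ >> 2 → 00110001111 = 399
1543 = 11000000111
→ & → 00000000111 = 7
932 = 01110100100
→ ^ → 01110100011 = 931
0x4AF = 10010101111
→ | → 11110101111 = 1967
0x96 = 00010010110
→ & → 00010000110 = 134

134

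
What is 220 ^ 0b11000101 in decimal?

220 = 11011100
b = 11000101
XOR → 00011001 = 25

25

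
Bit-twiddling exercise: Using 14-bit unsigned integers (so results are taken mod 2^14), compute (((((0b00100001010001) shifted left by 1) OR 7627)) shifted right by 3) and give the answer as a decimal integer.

0b00100001010001 = 00100001010001
→ shifted left by 1 (mod 2^14) → 01000010100010 = 4258
7627 = 01110111001011
→ OR → 01110111101011 = 7659
→ shifted right by 3 → 00001110111101 = 957

957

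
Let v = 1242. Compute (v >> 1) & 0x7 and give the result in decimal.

5

v = 010011011010
Shift right by 1: 01001101101
Mask low 3 bits: 101 = 5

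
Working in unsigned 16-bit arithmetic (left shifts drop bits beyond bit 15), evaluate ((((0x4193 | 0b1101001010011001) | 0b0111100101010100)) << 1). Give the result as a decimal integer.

63422

0x4193 = 0100000110010011
0b1101001010011001 = 1101001010011001
→ | → 1101001110011011 = 54171
0b0111100101010100 = 0111100101010100
→ | → 1111101111011111 = 64479
→ << 1 (mod 2^16) → 1111011110111110 = 63422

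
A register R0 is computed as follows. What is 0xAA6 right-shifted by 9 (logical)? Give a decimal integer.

0xAA6 = 101010100110
shift right by 9 → 000000000101 = 5
(equivalently, floor(2726 / 512))

5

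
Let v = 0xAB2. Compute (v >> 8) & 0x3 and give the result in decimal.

v = 101010110010
Shift right by 8: 1010
Mask low 2 bits: 10 = 2

2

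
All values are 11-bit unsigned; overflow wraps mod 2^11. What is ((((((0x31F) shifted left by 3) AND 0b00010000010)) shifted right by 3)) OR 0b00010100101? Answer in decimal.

0x31F = 01100011111
→ shifted left by 3 (mod 2^11) → 00011111000 = 248
0b00010000010 = 00010000010
→ AND → 00010000000 = 128
→ shifted right by 3 → 00000010000 = 16
0b00010100101 = 00010100101
→ OR → 00010110101 = 181

181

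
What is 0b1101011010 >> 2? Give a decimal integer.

214

x = 1101011010
shift right by 2 → 0011010110 = 214
(equivalently, floor(858 / 4))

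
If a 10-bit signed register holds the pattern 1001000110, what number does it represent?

pattern = 1001000110 (MSB is 1 ⇒ negative)
Invert: 0110111001, add 1 → 0110111010 = 442, so the value is -442.
(Equivalently: 582 - 2^10 = 582 - 1024 = -442.)

-442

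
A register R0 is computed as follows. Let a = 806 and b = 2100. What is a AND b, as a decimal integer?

36

806 = 001100100110
2100 = 100000110100
AND → 000000100100 = 36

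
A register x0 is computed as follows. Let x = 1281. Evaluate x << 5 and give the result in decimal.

1281 = 0000010100000001
shift left by 5 → 1010000000100000 = 40992
(equivalently, 1281 × 2^5 = 1281 × 32)

40992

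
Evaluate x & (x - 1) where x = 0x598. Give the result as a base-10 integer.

x = 10110011000 = 1432
x - 1 = 10110010111
AND   = 10110010000 = 1424
(x & (x - 1) clears the lowest set bit of x.)

1424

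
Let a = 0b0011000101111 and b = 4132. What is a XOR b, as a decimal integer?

a = 0011000101111
4132 = 1000000100100
XOR → 1011000001011 = 5643

5643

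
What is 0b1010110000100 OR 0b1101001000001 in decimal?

a = 1010110000100
b = 1101001000001
 OR → 1111111000101 = 8133

8133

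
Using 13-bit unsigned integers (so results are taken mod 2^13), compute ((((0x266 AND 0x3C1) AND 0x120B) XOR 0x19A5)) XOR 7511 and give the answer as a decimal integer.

0x266 = 0001001100110
0x3C1 = 0001111000001
→ AND → 0001001000000 = 576
0x120B = 1001000001011
→ AND → 0001000000000 = 512
0x19A5 = 1100110100101
→ XOR → 1101110100101 = 7077
7511 = 1110101010111
→ XOR → 0011011110010 = 1778

1778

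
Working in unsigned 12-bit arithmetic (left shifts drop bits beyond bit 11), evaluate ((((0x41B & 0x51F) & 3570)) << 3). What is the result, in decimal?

144

0x41B = 010000011011
0x51F = 010100011111
→ & → 010000011011 = 1051
3570 = 110111110010
→ & → 010000010010 = 1042
→ << 3 (mod 2^12) → 000010010000 = 144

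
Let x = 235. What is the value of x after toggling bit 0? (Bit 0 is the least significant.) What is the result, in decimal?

x = 0011101011
bit 0 is currently 1; toggle it via x ^ (1 << 0) = x ^ 1
→ 0011101010 = 234

234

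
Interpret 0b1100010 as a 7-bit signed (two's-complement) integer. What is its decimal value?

pattern = 1100010 (MSB is 1 ⇒ negative)
Invert: 0011101, add 1 → 0011110 = 30, so the value is -30.
(Equivalently: 98 - 2^7 = 98 - 128 = -30.)

-30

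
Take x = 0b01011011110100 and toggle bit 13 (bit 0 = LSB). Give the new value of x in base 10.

14068

x = 01011011110100
bit 13 is currently 0; toggle it via x ^ (1 << 13) = x ^ 8192
→ 11011011110100 = 14068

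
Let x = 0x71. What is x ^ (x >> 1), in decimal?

73

x = 1110001 = 113
x>>1 = 0111000
XOR  = 1001001 = 73
(x ^ (x >> 1) gives the standard binary-reflected Gray code of x.)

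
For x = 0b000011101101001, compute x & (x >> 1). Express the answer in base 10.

x = 11101101001 = 1897
x>>1 = 01110110100
AND  = 01100100000 = 800
(x & (x >> 1) has a 1 wherever x has two consecutive 1 bits.)

800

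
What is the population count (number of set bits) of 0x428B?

0x428B = 100001010001011
Count the 1s: 1 + 1 + 1 + 1 + 1 + 1 = 6

6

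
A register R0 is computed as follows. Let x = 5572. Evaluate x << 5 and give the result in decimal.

178304

5572 = 000001010111000100
shift left by 5 → 101011100010000000 = 178304
(equivalently, 5572 × 2^5 = 5572 × 32)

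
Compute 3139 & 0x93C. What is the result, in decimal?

2048

3139 = 110001000011
0x93C = 100100111100
AND → 100000000000 = 2048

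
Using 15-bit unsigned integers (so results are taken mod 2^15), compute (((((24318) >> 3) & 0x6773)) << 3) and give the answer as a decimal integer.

24318 = 101111011111110
→ >> 3 → 000101111011111 = 3039
0x6773 = 110011101110011
→ & → 000001101010011 = 851
→ << 3 (mod 2^15) → 001101010011000 = 6808

6808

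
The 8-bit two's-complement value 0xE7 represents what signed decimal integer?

pattern = 11100111 (MSB is 1 ⇒ negative)
Invert: 00011000, add 1 → 00011001 = 25, so the value is -25.
(Equivalently: 231 - 2^8 = 231 - 256 = -25.)

-25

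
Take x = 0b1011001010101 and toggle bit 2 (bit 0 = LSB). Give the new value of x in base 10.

5713

x = 1011001010101
bit 2 is currently 1; toggle it via x ^ (1 << 2) = x ^ 4
→ 1011001010001 = 5713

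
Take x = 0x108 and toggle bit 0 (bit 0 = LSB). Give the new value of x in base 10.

x = 00100001000
bit 0 is currently 0; toggle it via x ^ (1 << 0) = x ^ 1
→ 00100001001 = 265

265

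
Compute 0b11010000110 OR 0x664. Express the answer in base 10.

a = 11010000110
0x664 = 11001100100
 OR → 11011100110 = 1766

1766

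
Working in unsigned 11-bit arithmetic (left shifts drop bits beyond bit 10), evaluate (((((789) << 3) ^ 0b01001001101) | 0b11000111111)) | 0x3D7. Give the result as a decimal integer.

2047

789 = 01100010101
→ << 3 (mod 2^11) → 00010101000 = 168
0b01001001101 = 01001001101
→ ^ → 01011100101 = 741
0b11000111111 = 11000111111
→ | → 11011111111 = 1791
0x3D7 = 01111010111
→ | → 11111111111 = 2047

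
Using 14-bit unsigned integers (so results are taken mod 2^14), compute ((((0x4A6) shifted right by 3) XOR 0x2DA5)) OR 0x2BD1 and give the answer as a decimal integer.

0x4A6 = 00010010100110
→ shifted right by 3 → 00000010010100 = 148
0x2DA5 = 10110110100101
→ XOR → 10110100110001 = 11569
0x2BD1 = 10101111010001
→ OR → 10111111110001 = 12273

12273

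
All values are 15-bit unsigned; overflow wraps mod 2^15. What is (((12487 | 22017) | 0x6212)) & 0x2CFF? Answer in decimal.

9431

12487 = 011000011000111
22017 = 101011000000001
→ | → 111011011000111 = 30407
0x6212 = 110001000010010
→ | → 111011011010111 = 30423
0x2CFF = 010110011111111
→ & → 010010011010111 = 9431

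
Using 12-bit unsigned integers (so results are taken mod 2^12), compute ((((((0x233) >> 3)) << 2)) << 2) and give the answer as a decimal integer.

0x233 = 001000110011
→ >> 3 → 000001000110 = 70
→ << 2 (mod 2^12) → 000100011000 = 280
→ << 2 (mod 2^12) → 010001100000 = 1120

1120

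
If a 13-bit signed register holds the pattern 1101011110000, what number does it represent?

pattern = 1101011110000 (MSB is 1 ⇒ negative)
Invert: 0010100001111, add 1 → 0010100010000 = 1296, so the value is -1296.
(Equivalently: 6896 - 2^13 = 6896 - 8192 = -1296.)

-1296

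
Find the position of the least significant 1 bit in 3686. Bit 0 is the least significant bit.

3686 = 111001100110
Trailing zeros: 1, so the lowest set bit is bit 1 (value 2).

1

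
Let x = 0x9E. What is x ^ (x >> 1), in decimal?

209

x = 10011110 = 158
x>>1 = 01001111
XOR  = 11010001 = 209
(x ^ (x >> 1) gives the standard binary-reflected Gray code of x.)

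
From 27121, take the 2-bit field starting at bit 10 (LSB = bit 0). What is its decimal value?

v = 110100111110001
Shift right by 10: 11010
Mask low 2 bits: 10 = 2

2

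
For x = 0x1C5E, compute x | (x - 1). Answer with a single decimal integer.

7263

x = 1110001011110 = 7262
x - 1 = 1110001011101
OR    = 1110001011111 = 7263
(x | (x - 1) sets all bits below the lowest set bit.)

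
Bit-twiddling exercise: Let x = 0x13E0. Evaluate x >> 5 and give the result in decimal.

159

0x13E0 = 1001111100000
shift right by 5 → 0000010011111 = 159
(equivalently, floor(5088 / 32))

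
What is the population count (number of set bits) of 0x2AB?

6

0x2AB = 1010101011
Count the 1s: 1 + 1 + 1 + 1 + 1 + 1 = 6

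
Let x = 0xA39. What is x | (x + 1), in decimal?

2619

x = 101000111001 = 2617
x + 1 = 101000111010
OR    = 101000111011 = 2619
(x | (x + 1) sets the lowest cleared bit.)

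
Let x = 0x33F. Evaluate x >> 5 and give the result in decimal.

25

0x33F = 1100111111
shift right by 5 → 0000011001 = 25
(equivalently, floor(831 / 32))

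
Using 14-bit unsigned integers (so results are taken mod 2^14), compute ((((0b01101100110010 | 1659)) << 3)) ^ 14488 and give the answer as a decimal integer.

832

0b01101100110010 = 01101100110010
1659 = 00011001111011
→ | → 01111101111011 = 8059
→ << 3 (mod 2^14) → 11101111011000 = 15320
14488 = 11100010011000
→ ^ → 00001101000000 = 832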